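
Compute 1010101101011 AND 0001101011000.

AND: 1 only when both bits are 1
  1010101101011
& 0001101011000
---------------
  0000101001000
Decimal: 5483 & 856 = 328



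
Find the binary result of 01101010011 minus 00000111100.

Method 1 - Direct subtraction (column by column from the right: bit − bit − borrow-in; if negative, add 2 and borrow 1 from the next column):
borrow: 00001111000
        01101010011
-       00000111100
-------------------
        01100010111

Method 2 - Add two's complement:
Two's complement of 00000111100: invert → 11111000011, add 1 → 11111000100
  01101010011
+ 11111000100
-------------
 101100010111  (end carry out of the top bit = 1)
Discarding the end carry: 01100010111
Decimal check:
  01101010011 = 512 + 256 + 64 + 16 + 2 + 1 = 851
  00000111100 = 32 + 16 + 8 + 4 = 60
  851 - 60 = 791, and 01100010111 = 512 + 256 + 16 + 4 + 2 + 1 = 791 ✓



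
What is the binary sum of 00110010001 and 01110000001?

Add column by column from the right: bit + bit + carry-in; write the sum mod 2, carry 1 when the sum is 2 or 3.
carry:  11100000010
        00110010001
+       01110000001
-------------------
       010100010010
(the carry out of the leftmost column, 0, becomes the leading bit)
Decimal check:
  00110010001 = 256 + 128 + 16 + 1 = 401
  01110000001 = 512 + 256 + 128 + 1 = 897
  401 + 897 = 1298, and 010100010010 = 1024 + 256 + 16 + 2 = 1298 ✓



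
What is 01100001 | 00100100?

OR: 1 when either bit is 1
  01100001
| 00100100
----------
  01100101
Decimal: 97 | 36 = 101



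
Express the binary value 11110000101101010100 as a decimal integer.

Sum of powers of 2 for each 1-bit:
2^2 + 2^4 + 2^6 + 2^8 + 2^9 + 2^11 + 2^16 + 2^17 + 2^18 + 2^19
= 4 + 16 + 64 + 256 + 512 + 2048 + 65536 + 131072 + 262144 + 524288
= 985940



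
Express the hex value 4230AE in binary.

Convert each hex digit to 4 bits:
  4 = 0100
  2 = 0010
  3 = 0011
  0 = 0000
  A = 1010
  E = 1110
Concatenate: 010000100011000010101110



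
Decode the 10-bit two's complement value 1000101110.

Binary: 1000101110
Sign bit: 1 (negative)
Invert: 0111010001
Add 1:  0111010010
Magnitude: 0111010010 = 256 + 128 + 64 + 16 + 2 = 466
Value: -466



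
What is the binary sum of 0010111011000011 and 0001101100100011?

Add column by column from the right: bit + bit + carry-in; write the sum mod 2, carry 1 when the sum is 2 or 3.
carry:  0111110000000110
        0010111011000011
+       0001101100100011
------------------------
       00100100111100110
(the carry out of the leftmost column, 0, becomes the leading bit)
Decimal check:
  0010111011000011 = 8192 + 2048 + 1024 + 512 + 128 + 64 + 2 + 1 = 11971
  0001101100100011 = 4096 + 2048 + 512 + 256 + 32 + 2 + 1 = 6947
  11971 + 6947 = 18918, and 00100100111100110 = 16384 + 2048 + 256 + 128 + 64 + 32 + 4 + 2 = 18918 ✓



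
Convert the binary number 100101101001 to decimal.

Sum of powers of 2 for each 1-bit:
2^0 + 2^3 + 2^5 + 2^6 + 2^8 + 2^11
= 1 + 8 + 32 + 64 + 256 + 2048
= 2409



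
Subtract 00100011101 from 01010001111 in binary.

Method 1 - Direct subtraction (column by column from the right: bit − bit − borrow-in; if negative, add 2 and borrow 1 from the next column):
borrow: 01011100000
        01010001111
-       00100011101
-------------------
        00101110010

Method 2 - Add two's complement:
Two's complement of 00100011101: invert → 11011100010, add 1 → 11011100011
  01010001111
+ 11011100011
-------------
 100101110010  (end carry out of the top bit = 1)
Discarding the end carry: 00101110010
Decimal check:
  01010001111 = 512 + 128 + 8 + 4 + 2 + 1 = 655
  00100011101 = 256 + 16 + 8 + 4 + 1 = 285
  655 - 285 = 370, and 00101110010 = 256 + 64 + 32 + 16 + 2 = 370 ✓



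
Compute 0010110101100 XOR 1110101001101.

XOR: 1 when bits differ
  0010110101100
^ 1110101001101
---------------
  1100011100001
Decimal: 1452 ^ 7501 = 6369



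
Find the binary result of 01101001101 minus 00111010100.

Method 1 - Direct subtraction (column by column from the right: bit − bit − borrow-in; if negative, add 2 and borrow 1 from the next column):
borrow: 01111100000
        01101001101
-       00111010100
-------------------
        00101111001

Method 2 - Add two's complement:
Two's complement of 00111010100: invert → 11000101011, add 1 → 11000101100
  01101001101
+ 11000101100
-------------
 100101111001  (end carry out of the top bit = 1)
Discarding the end carry: 00101111001
Decimal check:
  01101001101 = 512 + 256 + 64 + 8 + 4 + 1 = 845
  00111010100 = 256 + 128 + 64 + 16 + 4 = 468
  845 - 468 = 377, and 00101111001 = 256 + 64 + 32 + 16 + 8 + 1 = 377 ✓



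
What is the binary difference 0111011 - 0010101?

Method 1 - Direct subtraction (column by column from the right: bit − bit − borrow-in; if negative, add 2 and borrow 1 from the next column):
borrow: 0001000
        0111011
-       0010101
---------------
        0100110

Method 2 - Add two's complement:
Two's complement of 0010101: invert → 1101010, add 1 → 1101011
  0111011
+ 1101011
---------
 10100110  (end carry out of the top bit = 1)
Discarding the end carry: 0100110
Decimal check:
  0111011 = 32 + 16 + 8 + 2 + 1 = 59
  0010101 = 16 + 4 + 1 = 21
  59 - 21 = 38, and 0100110 = 32 + 4 + 2 = 38 ✓



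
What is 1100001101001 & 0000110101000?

AND: 1 only when both bits are 1
  1100001101001
& 0000110101000
---------------
  0000000101000
Decimal: 6249 & 424 = 40



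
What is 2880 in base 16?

Using repeated division by 16 (digits 10–15 are A–F):
2880 ÷ 16 = 180 remainder 0
180 ÷ 16 = 11 remainder 4
11 ÷ 16 = 0 remainder 11 (B)
Reading remainders bottom to top: B40



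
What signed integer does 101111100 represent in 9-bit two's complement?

Binary: 101111100
Sign bit: 1 (negative)
Invert: 010000011
Add 1:  010000100
Magnitude: 010000100 = 128 + 4 = 132
Value: -132



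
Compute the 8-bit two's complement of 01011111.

Original: 01011111
Step 1 - Invert all bits: 10100000
Step 2 - Add 1: 10100001
Verification: 01011111 + 10100001 = 100000000; discarding the end carry (carry out of the top bit) leaves the 8-bit value 00000000, as required for x + (-x)



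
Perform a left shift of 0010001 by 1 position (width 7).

Original: 0010001 (decimal 17)
Shift left by 1 position
Append 1 zero on the right
Result: 0100010 (decimal 34)
Equivalent: 17 << 1 = 17 × 2^1 = 34



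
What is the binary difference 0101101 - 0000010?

Method 1 - Direct subtraction (column by column from the right: bit − bit − borrow-in; if negative, add 2 and borrow 1 from the next column):
borrow: 0000100
        0101101
-       0000010
---------------
        0101011

Method 2 - Add two's complement:
Two's complement of 0000010: invert → 1111101, add 1 → 1111110
  0101101
+ 1111110
---------
 10101011  (end carry out of the top bit = 1)
Discarding the end carry: 0101011
Decimal check:
  0101101 = 32 + 8 + 4 + 1 = 45
  0000010 = 2
  45 - 2 = 43, and 0101011 = 32 + 8 + 2 + 1 = 43 ✓



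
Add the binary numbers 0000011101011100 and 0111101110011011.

Add column by column from the right: bit + bit + carry-in; write the sum mod 2, carry 1 when the sum is 2 or 3.
carry:  1111111000110000
        0000011101011100
+       0111101110011011
------------------------
       01000001011110111
(the carry out of the leftmost column, 0, becomes the leading bit)
Decimal check:
  0000011101011100 = 1024 + 512 + 256 + 64 + 16 + 8 + 4 = 1884
  0111101110011011 = 16384 + 8192 + 4096 + 2048 + 512 + 256 + 128 + 16 + 8 + 2 + 1 = 31643
  1884 + 31643 = 33527, and 01000001011110111 = 32768 + 512 + 128 + 64 + 32 + 16 + 4 + 2 + 1 = 33527 ✓



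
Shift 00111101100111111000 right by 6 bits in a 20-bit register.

Original: 00111101100111111000 (decimal 252408)
Shift right by 6 positions
Drop the 6 low bits; fill with zeros on the left
Result: 00000000111101100111 (decimal 3943)
Equivalent: 252408 >> 6 = 252408 ÷ 2^6 = 3943



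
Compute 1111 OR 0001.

OR: 1 when either bit is 1
  1111
| 0001
------
  1111
Decimal: 15 | 1 = 15



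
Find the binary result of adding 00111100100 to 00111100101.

Add column by column from the right: bit + bit + carry-in; write the sum mod 2, carry 1 when the sum is 2 or 3.
carry:  01111001000
        00111100100
+       00111100101
-------------------
       001111001001
(the carry out of the leftmost column, 0, becomes the leading bit)
Decimal check:
  00111100100 = 256 + 128 + 64 + 32 + 4 = 484
  00111100101 = 256 + 128 + 64 + 32 + 4 + 1 = 485
  484 + 485 = 969, and 001111001001 = 512 + 256 + 128 + 64 + 8 + 1 = 969 ✓



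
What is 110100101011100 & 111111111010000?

AND: 1 only when both bits are 1
  110100101011100
& 111111111010000
-----------------
  110100101010000
Decimal: 26972 & 32720 = 26960



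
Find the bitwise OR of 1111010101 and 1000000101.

OR: 1 when either bit is 1
  1111010101
| 1000000101
------------
  1111010101
Decimal: 981 | 517 = 981



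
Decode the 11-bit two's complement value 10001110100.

Binary: 10001110100
Sign bit: 1 (negative)
Invert: 01110001011
Add 1:  01110001100
Magnitude: 01110001100 = 512 + 256 + 128 + 8 + 4 = 908
Value: -908



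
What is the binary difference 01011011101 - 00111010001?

Method 1 - Direct subtraction (column by column from the right: bit − bit − borrow-in; if negative, add 2 and borrow 1 from the next column):
borrow: 01000000000
        01011011101
-       00111010001
-------------------
        00100001100

Method 2 - Add two's complement:
Two's complement of 00111010001: invert → 11000101110, add 1 → 11000101111
  01011011101
+ 11000101111
-------------
 100100001100  (end carry out of the top bit = 1)
Discarding the end carry: 00100001100
Decimal check:
  01011011101 = 512 + 128 + 64 + 16 + 8 + 4 + 1 = 733
  00111010001 = 256 + 128 + 64 + 16 + 1 = 465
  733 - 465 = 268, and 00100001100 = 256 + 8 + 4 = 268 ✓



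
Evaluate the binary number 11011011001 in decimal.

Sum of powers of 2 for each 1-bit:
2^0 + 2^3 + 2^4 + 2^6 + 2^7 + 2^9 + 2^10
= 1 + 8 + 16 + 64 + 128 + 512 + 1024
= 1753



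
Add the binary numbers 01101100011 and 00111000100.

Add column by column from the right: bit + bit + carry-in; write the sum mod 2, carry 1 when the sum is 2 or 3.
carry:  11110000000
        01101100011
+       00111000100
-------------------
       010100100111
(the carry out of the leftmost column, 0, becomes the leading bit)
Decimal check:
  01101100011 = 512 + 256 + 64 + 32 + 2 + 1 = 867
  00111000100 = 256 + 128 + 64 + 4 = 452
  867 + 452 = 1319, and 010100100111 = 1024 + 256 + 32 + 4 + 2 + 1 = 1319 ✓



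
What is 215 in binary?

Using repeated division by 2:
215 ÷ 2 = 107 remainder 1
107 ÷ 2 = 53 remainder 1
53 ÷ 2 = 26 remainder 1
26 ÷ 2 = 13 remainder 0
13 ÷ 2 = 6 remainder 1
6 ÷ 2 = 3 remainder 0
3 ÷ 2 = 1 remainder 1
1 ÷ 2 = 0 remainder 1
Reading remainders bottom to top: 11010111



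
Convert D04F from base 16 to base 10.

Expand by place value (powers of 16):
Digit values: D = 13, F = 15
D04F = 13 × 16^3 + 0 × 16^2 + 4 × 16^1 + 15 × 16^0
= 13 × 4096 + 0 × 256 + 4 × 16 + 15 × 1
= 53248 + 0 + 64 + 15
= 53327



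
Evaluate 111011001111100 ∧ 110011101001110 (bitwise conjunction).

AND: 1 only when both bits are 1
  111011001111100
& 110011101001110
-----------------
  110011001001100
Decimal: 30332 & 26446 = 26188



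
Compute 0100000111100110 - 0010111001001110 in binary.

Method 1 - Direct subtraction (column by column from the right: bit − bit − borrow-in; if negative, add 2 and borrow 1 from the next column):
borrow: 0111110000110000
        0100000111100110
-       0010111001001110
------------------------
        0001001110011000

Method 2 - Add two's complement:
Two's complement of 0010111001001110: invert → 1101000110110001, add 1 → 1101000110110010
  0100000111100110
+ 1101000110110010
------------------
 10001001110011000  (end carry out of the top bit = 1)
Discarding the end carry: 0001001110011000
Decimal check:
  0100000111100110 = 16384 + 256 + 128 + 64 + 32 + 4 + 2 = 16870
  0010111001001110 = 8192 + 2048 + 1024 + 512 + 64 + 8 + 4 + 2 = 11854
  16870 - 11854 = 5016, and 0001001110011000 = 4096 + 512 + 256 + 128 + 16 + 8 = 5016 ✓



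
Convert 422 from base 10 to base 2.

Using repeated division by 2:
422 ÷ 2 = 211 remainder 0
211 ÷ 2 = 105 remainder 1
105 ÷ 2 = 52 remainder 1
52 ÷ 2 = 26 remainder 0
26 ÷ 2 = 13 remainder 0
13 ÷ 2 = 6 remainder 1
6 ÷ 2 = 3 remainder 0
3 ÷ 2 = 1 remainder 1
1 ÷ 2 = 0 remainder 1
Reading remainders bottom to top: 110100110



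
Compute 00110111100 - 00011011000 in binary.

Method 1 - Direct subtraction (column by column from the right: bit − bit − borrow-in; if negative, add 2 and borrow 1 from the next column):
borrow: 00110000000
        00110111100
-       00011011000
-------------------
        00011100100

Method 2 - Add two's complement:
Two's complement of 00011011000: invert → 11100100111, add 1 → 11100101000
  00110111100
+ 11100101000
-------------
 100011100100  (end carry out of the top bit = 1)
Discarding the end carry: 00011100100
Decimal check:
  00110111100 = 256 + 128 + 32 + 16 + 8 + 4 = 444
  00011011000 = 128 + 64 + 16 + 8 = 216
  444 - 216 = 228, and 00011100100 = 128 + 64 + 32 + 4 = 228 ✓



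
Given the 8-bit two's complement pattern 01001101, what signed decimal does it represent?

Binary: 01001101
Sign bit: 0 (non-negative)
Read directly as an unsigned value:
01001101 = 64 + 8 + 4 + 1 = 77
Value: 77



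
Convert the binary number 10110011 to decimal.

Sum of powers of 2 for each 1-bit:
2^0 + 2^1 + 2^4 + 2^5 + 2^7
= 1 + 2 + 16 + 32 + 128
= 179



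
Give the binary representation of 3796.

Using repeated division by 2:
3796 ÷ 2 = 1898 remainder 0
1898 ÷ 2 = 949 remainder 0
949 ÷ 2 = 474 remainder 1
474 ÷ 2 = 237 remainder 0
237 ÷ 2 = 118 remainder 1
118 ÷ 2 = 59 remainder 0
59 ÷ 2 = 29 remainder 1
29 ÷ 2 = 14 remainder 1
14 ÷ 2 = 7 remainder 0
7 ÷ 2 = 3 remainder 1
3 ÷ 2 = 1 remainder 1
1 ÷ 2 = 0 remainder 1
Reading remainders bottom to top: 111011010100



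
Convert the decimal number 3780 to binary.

Using repeated division by 2:
3780 ÷ 2 = 1890 remainder 0
1890 ÷ 2 = 945 remainder 0
945 ÷ 2 = 472 remainder 1
472 ÷ 2 = 236 remainder 0
236 ÷ 2 = 118 remainder 0
118 ÷ 2 = 59 remainder 0
59 ÷ 2 = 29 remainder 1
29 ÷ 2 = 14 remainder 1
14 ÷ 2 = 7 remainder 0
7 ÷ 2 = 3 remainder 1
3 ÷ 2 = 1 remainder 1
1 ÷ 2 = 0 remainder 1
Reading remainders bottom to top: 111011000100



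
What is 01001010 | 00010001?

OR: 1 when either bit is 1
  01001010
| 00010001
----------
  01011011
Decimal: 74 | 17 = 91



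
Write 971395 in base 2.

Using repeated division by 2:
971395 ÷ 2 = 485697 remainder 1
485697 ÷ 2 = 242848 remainder 1
242848 ÷ 2 = 121424 remainder 0
121424 ÷ 2 = 60712 remainder 0
60712 ÷ 2 = 30356 remainder 0
30356 ÷ 2 = 15178 remainder 0
15178 ÷ 2 = 7589 remainder 0
7589 ÷ 2 = 3794 remainder 1
3794 ÷ 2 = 1897 remainder 0
1897 ÷ 2 = 948 remainder 1
948 ÷ 2 = 474 remainder 0
474 ÷ 2 = 237 remainder 0
237 ÷ 2 = 118 remainder 1
118 ÷ 2 = 59 remainder 0
59 ÷ 2 = 29 remainder 1
29 ÷ 2 = 14 remainder 1
14 ÷ 2 = 7 remainder 0
7 ÷ 2 = 3 remainder 1
3 ÷ 2 = 1 remainder 1
1 ÷ 2 = 0 remainder 1
Reading remainders bottom to top: 11101101001010000011



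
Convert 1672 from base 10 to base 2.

Using repeated division by 2:
1672 ÷ 2 = 836 remainder 0
836 ÷ 2 = 418 remainder 0
418 ÷ 2 = 209 remainder 0
209 ÷ 2 = 104 remainder 1
104 ÷ 2 = 52 remainder 0
52 ÷ 2 = 26 remainder 0
26 ÷ 2 = 13 remainder 0
13 ÷ 2 = 6 remainder 1
6 ÷ 2 = 3 remainder 0
3 ÷ 2 = 1 remainder 1
1 ÷ 2 = 0 remainder 1
Reading remainders bottom to top: 11010001000



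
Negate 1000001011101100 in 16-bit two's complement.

Original (sign bit 1, negative): 1000001011101100
Step 1 - Invert all bits: 0111110100010011
Step 2 - Add 1: 0111110100010100
Verification: 1000001011101100 + 0111110100010100 = 10000000000000000; discarding the end carry (carry out of the top bit) leaves the 16-bit value 0000000000000000, as required for x + (-x)



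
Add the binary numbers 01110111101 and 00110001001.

Add column by column from the right: bit + bit + carry-in; write the sum mod 2, carry 1 when the sum is 2 or 3.
carry:  11101110010
        01110111101
+       00110001001
-------------------
       010101000110
(the carry out of the leftmost column, 0, becomes the leading bit)
Decimal check:
  01110111101 = 512 + 256 + 128 + 32 + 16 + 8 + 4 + 1 = 957
  00110001001 = 256 + 128 + 8 + 1 = 393
  957 + 393 = 1350, and 010101000110 = 1024 + 256 + 64 + 4 + 2 = 1350 ✓



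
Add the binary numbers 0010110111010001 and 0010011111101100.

Add column by column from the right: bit + bit + carry-in; write the sum mod 2, carry 1 when the sum is 2 or 3.
carry:  0101111110000000
        0010110111010001
+       0010011111101100
------------------------
       00101010110111101
(the carry out of the leftmost column, 0, becomes the leading bit)
Decimal check:
  0010110111010001 = 8192 + 2048 + 1024 + 256 + 128 + 64 + 16 + 1 = 11729
  0010011111101100 = 8192 + 1024 + 512 + 256 + 128 + 64 + 32 + 8 + 4 = 10220
  11729 + 10220 = 21949, and 00101010110111101 = 16384 + 4096 + 1024 + 256 + 128 + 32 + 16 + 8 + 4 + 1 = 21949 ✓



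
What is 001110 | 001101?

OR: 1 when either bit is 1
  001110
| 001101
--------
  001111
Decimal: 14 | 13 = 15



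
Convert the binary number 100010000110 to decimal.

Sum of powers of 2 for each 1-bit:
2^1 + 2^2 + 2^7 + 2^11
= 2 + 4 + 128 + 2048
= 2182



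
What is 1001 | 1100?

OR: 1 when either bit is 1
  1001
| 1100
------
  1101
Decimal: 9 | 12 = 13



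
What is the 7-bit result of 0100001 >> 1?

Original: 0100001 (decimal 33)
Shift right by 1 position
Drop the 1 low bit; fill with zero on the left
Result: 0010000 (decimal 16)
Equivalent: 33 >> 1 = 33 ÷ 2^1 = 16



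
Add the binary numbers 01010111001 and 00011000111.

Add column by column from the right: bit + bit + carry-in; write the sum mod 2, carry 1 when the sum is 2 or 3.
carry:  00111111110
        01010111001
+       00011000111
-------------------
       001110000000
(the carry out of the leftmost column, 0, becomes the leading bit)
Decimal check:
  01010111001 = 512 + 128 + 32 + 16 + 8 + 1 = 697
  00011000111 = 128 + 64 + 4 + 2 + 1 = 199
  697 + 199 = 896, and 001110000000 = 512 + 256 + 128 = 896 ✓



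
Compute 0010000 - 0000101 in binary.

Method 1 - Direct subtraction (column by column from the right: bit − bit − borrow-in; if negative, add 2 and borrow 1 from the next column):
borrow: 0011110
        0010000
-       0000101
---------------
        0001011

Method 2 - Add two's complement:
Two's complement of 0000101: invert → 1111010, add 1 → 1111011
  0010000
+ 1111011
---------
 10001011  (end carry out of the top bit = 1)
Discarding the end carry: 0001011
Decimal check:
  0010000 = 16
  0000101 = 4 + 1 = 5
  16 - 5 = 11, and 0001011 = 8 + 2 + 1 = 11 ✓



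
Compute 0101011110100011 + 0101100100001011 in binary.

Add column by column from the right: bit + bit + carry-in; write the sum mod 2, carry 1 when the sum is 2 or 3.
carry:  1011111000000110
        0101011110100011
+       0101100100001011
------------------------
       01011000010101110
(the carry out of the leftmost column, 0, becomes the leading bit)
Decimal check:
  0101011110100011 = 16384 + 4096 + 1024 + 512 + 256 + 128 + 32 + 2 + 1 = 22435
  0101100100001011 = 16384 + 4096 + 2048 + 256 + 8 + 2 + 1 = 22795
  22435 + 22795 = 45230, and 01011000010101110 = 32768 + 8192 + 4096 + 128 + 32 + 8 + 4 + 2 = 45230 ✓



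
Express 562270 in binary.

Using repeated division by 2:
562270 ÷ 2 = 281135 remainder 0
281135 ÷ 2 = 140567 remainder 1
140567 ÷ 2 = 70283 remainder 1
70283 ÷ 2 = 35141 remainder 1
35141 ÷ 2 = 17570 remainder 1
17570 ÷ 2 = 8785 remainder 0
8785 ÷ 2 = 4392 remainder 1
4392 ÷ 2 = 2196 remainder 0
2196 ÷ 2 = 1098 remainder 0
1098 ÷ 2 = 549 remainder 0
549 ÷ 2 = 274 remainder 1
274 ÷ 2 = 137 remainder 0
137 ÷ 2 = 68 remainder 1
68 ÷ 2 = 34 remainder 0
34 ÷ 2 = 17 remainder 0
17 ÷ 2 = 8 remainder 1
8 ÷ 2 = 4 remainder 0
4 ÷ 2 = 2 remainder 0
2 ÷ 2 = 1 remainder 0
1 ÷ 2 = 0 remainder 1
Reading remainders bottom to top: 10001001010001011110



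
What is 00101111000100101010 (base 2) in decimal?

Sum of powers of 2 for each 1-bit:
2^1 + 2^3 + 2^5 + 2^8 + 2^12 + 2^13 + 2^14 + 2^15 + 2^17
= 2 + 8 + 32 + 256 + 4096 + 8192 + 16384 + 32768 + 131072
= 192810



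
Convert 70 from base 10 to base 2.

Using repeated division by 2:
70 ÷ 2 = 35 remainder 0
35 ÷ 2 = 17 remainder 1
17 ÷ 2 = 8 remainder 1
8 ÷ 2 = 4 remainder 0
4 ÷ 2 = 2 remainder 0
2 ÷ 2 = 1 remainder 0
1 ÷ 2 = 0 remainder 1
Reading remainders bottom to top: 1000110



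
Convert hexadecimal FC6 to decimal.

Expand by place value (powers of 16):
Digit values: F = 15, C = 12
FC6 = 15 × 16^2 + 12 × 16^1 + 6 × 16^0
= 15 × 256 + 12 × 16 + 6 × 1
= 3840 + 192 + 6
= 4038



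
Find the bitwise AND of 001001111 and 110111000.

AND: 1 only when both bits are 1
  001001111
& 110111000
-----------
  000001000
Decimal: 79 & 440 = 8



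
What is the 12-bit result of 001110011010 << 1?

Original: 001110011010 (decimal 922)
Shift left by 1 position
Append 1 zero on the right
Result: 011100110100 (decimal 1844)
Equivalent: 922 << 1 = 922 × 2^1 = 1844



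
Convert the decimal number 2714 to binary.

Using repeated division by 2:
2714 ÷ 2 = 1357 remainder 0
1357 ÷ 2 = 678 remainder 1
678 ÷ 2 = 339 remainder 0
339 ÷ 2 = 169 remainder 1
169 ÷ 2 = 84 remainder 1
84 ÷ 2 = 42 remainder 0
42 ÷ 2 = 21 remainder 0
21 ÷ 2 = 10 remainder 1
10 ÷ 2 = 5 remainder 0
5 ÷ 2 = 2 remainder 1
2 ÷ 2 = 1 remainder 0
1 ÷ 2 = 0 remainder 1
Reading remainders bottom to top: 101010011010



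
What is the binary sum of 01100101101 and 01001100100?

Add column by column from the right: bit + bit + carry-in; write the sum mod 2, carry 1 when the sum is 2 or 3.
carry:  10011011000
        01100101101
+       01001100100
-------------------
       010110010001
(the carry out of the leftmost column, 0, becomes the leading bit)
Decimal check:
  01100101101 = 512 + 256 + 32 + 8 + 4 + 1 = 813
  01001100100 = 512 + 64 + 32 + 4 = 612
  813 + 612 = 1425, and 010110010001 = 1024 + 256 + 128 + 16 + 1 = 1425 ✓



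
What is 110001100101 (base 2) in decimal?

Sum of powers of 2 for each 1-bit:
2^0 + 2^2 + 2^5 + 2^6 + 2^10 + 2^11
= 1 + 4 + 32 + 64 + 1024 + 2048
= 3173



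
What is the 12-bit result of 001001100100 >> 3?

Original: 001001100100 (decimal 612)
Shift right by 3 positions
Drop the 3 low bits; fill with zeros on the left
Result: 000001001100 (decimal 76)
Equivalent: 612 >> 3 = 612 ÷ 2^3 = 76



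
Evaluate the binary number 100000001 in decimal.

Sum of powers of 2 for each 1-bit:
2^0 + 2^8
= 1 + 256
= 257



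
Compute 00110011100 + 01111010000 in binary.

Add column by column from the right: bit + bit + carry-in; write the sum mod 2, carry 1 when the sum is 2 or 3.
carry:  11100100000
        00110011100
+       01111010000
-------------------
       010101101100
(the carry out of the leftmost column, 0, becomes the leading bit)
Decimal check:
  00110011100 = 256 + 128 + 16 + 8 + 4 = 412
  01111010000 = 512 + 256 + 128 + 64 + 16 = 976
  412 + 976 = 1388, and 010101101100 = 1024 + 256 + 64 + 32 + 8 + 4 = 1388 ✓



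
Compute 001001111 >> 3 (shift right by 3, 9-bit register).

Original: 001001111 (decimal 79)
Shift right by 3 positions
Drop the 3 low bits; fill with zeros on the left
Result: 000001001 (decimal 9)
Equivalent: 79 >> 3 = 79 ÷ 2^3 = 9



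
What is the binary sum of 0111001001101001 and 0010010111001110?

Add column by column from the right: bit + bit + carry-in; write the sum mod 2, carry 1 when the sum is 2 or 3.
carry:  1100111110010000
        0111001001101001
+       0010010111001110
------------------------
       01001100000110111
(the carry out of the leftmost column, 0, becomes the leading bit)
Decimal check:
  0111001001101001 = 16384 + 8192 + 4096 + 512 + 64 + 32 + 8 + 1 = 29289
  0010010111001110 = 8192 + 1024 + 256 + 128 + 64 + 8 + 4 + 2 = 9678
  29289 + 9678 = 38967, and 01001100000110111 = 32768 + 4096 + 2048 + 32 + 16 + 4 + 2 + 1 = 38967 ✓



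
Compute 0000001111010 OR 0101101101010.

OR: 1 when either bit is 1
  0000001111010
| 0101101101010
---------------
  0101101111010
Decimal: 122 | 2922 = 2938



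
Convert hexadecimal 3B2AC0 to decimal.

Expand by place value (powers of 16):
Digit values: B = 11, A = 10, C = 12
3B2AC0 = 3 × 16^5 + 11 × 16^4 + 2 × 16^3 + 10 × 16^2 + 12 × 16^1 + 0 × 16^0
= 3 × 1048576 + 11 × 65536 + 2 × 4096 + 10 × 256 + 12 × 16 + 0 × 1
= 3145728 + 720896 + 8192 + 2560 + 192 + 0
= 3877568



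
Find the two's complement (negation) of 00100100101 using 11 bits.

Original: 00100100101
Step 1 - Invert all bits: 11011011010
Step 2 - Add 1: 11011011011
Verification: 00100100101 + 11011011011 = 100000000000; discarding the end carry (carry out of the top bit) leaves the 11-bit value 00000000000, as required for x + (-x)



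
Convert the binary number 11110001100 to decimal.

Sum of powers of 2 for each 1-bit:
2^2 + 2^3 + 2^7 + 2^8 + 2^9 + 2^10
= 4 + 8 + 128 + 256 + 512 + 1024
= 1932



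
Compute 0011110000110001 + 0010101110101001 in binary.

Add column by column from the right: bit + bit + carry-in; write the sum mod 2, carry 1 when the sum is 2 or 3.
carry:  0111000001000010
        0011110000110001
+       0010101110101001
------------------------
       00110011111011010
(the carry out of the leftmost column, 0, becomes the leading bit)
Decimal check:
  0011110000110001 = 8192 + 4096 + 2048 + 1024 + 32 + 16 + 1 = 15409
  0010101110101001 = 8192 + 2048 + 512 + 256 + 128 + 32 + 8 + 1 = 11177
  15409 + 11177 = 26586, and 00110011111011010 = 16384 + 8192 + 1024 + 512 + 256 + 128 + 64 + 16 + 8 + 2 = 26586 ✓



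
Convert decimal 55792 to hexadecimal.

Using repeated division by 16 (digits 10–15 are A–F):
55792 ÷ 16 = 3487 remainder 0
3487 ÷ 16 = 217 remainder 15 (F)
217 ÷ 16 = 13 remainder 9
13 ÷ 16 = 0 remainder 13 (D)
Reading remainders bottom to top: D9F0



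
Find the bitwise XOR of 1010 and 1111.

XOR: 1 when bits differ
  1010
^ 1111
------
  0101
Decimal: 10 ^ 15 = 5



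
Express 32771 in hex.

Using repeated division by 16 (digits 10–15 are A–F):
32771 ÷ 16 = 2048 remainder 3
2048 ÷ 16 = 128 remainder 0
128 ÷ 16 = 8 remainder 0
8 ÷ 16 = 0 remainder 8
Reading remainders bottom to top: 8003



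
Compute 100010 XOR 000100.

XOR: 1 when bits differ
  100010
^ 000100
--------
  100110
Decimal: 34 ^ 4 = 38



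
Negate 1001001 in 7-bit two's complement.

Original (sign bit 1, negative): 1001001
Step 1 - Invert all bits: 0110110
Step 2 - Add 1: 0110111
Verification: 1001001 + 0110111 = 10000000; discarding the end carry (carry out of the top bit) leaves the 7-bit value 0000000, as required for x + (-x)



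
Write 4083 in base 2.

Using repeated division by 2:
4083 ÷ 2 = 2041 remainder 1
2041 ÷ 2 = 1020 remainder 1
1020 ÷ 2 = 510 remainder 0
510 ÷ 2 = 255 remainder 0
255 ÷ 2 = 127 remainder 1
127 ÷ 2 = 63 remainder 1
63 ÷ 2 = 31 remainder 1
31 ÷ 2 = 15 remainder 1
15 ÷ 2 = 7 remainder 1
7 ÷ 2 = 3 remainder 1
3 ÷ 2 = 1 remainder 1
1 ÷ 2 = 0 remainder 1
Reading remainders bottom to top: 111111110011



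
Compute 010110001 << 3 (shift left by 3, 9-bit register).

Original: 010110001 (decimal 177)
Shift left by 3 positions
Append 3 zeros on the right and drop the 3 high bits that overflow the 9-bit width
Result: 110001000 (decimal 392)
Equivalent: 177 << 3 = 177 × 2^3 = 1416, truncated to 9 bits = 392



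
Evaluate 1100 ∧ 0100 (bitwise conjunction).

AND: 1 only when both bits are 1
  1100
& 0100
------
  0100
Decimal: 12 & 4 = 4



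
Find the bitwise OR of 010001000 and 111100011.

OR: 1 when either bit is 1
  010001000
| 111100011
-----------
  111101011
Decimal: 136 | 483 = 491



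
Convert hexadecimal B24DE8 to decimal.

Expand by place value (powers of 16):
Digit values: B = 11, D = 13, E = 14
B24DE8 = 11 × 16^5 + 2 × 16^4 + 4 × 16^3 + 13 × 16^2 + 14 × 16^1 + 8 × 16^0
= 11 × 1048576 + 2 × 65536 + 4 × 4096 + 13 × 256 + 14 × 16 + 8 × 1
= 11534336 + 131072 + 16384 + 3328 + 224 + 8
= 11685352



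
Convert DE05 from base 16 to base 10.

Expand by place value (powers of 16):
Digit values: D = 13, E = 14
DE05 = 13 × 16^3 + 14 × 16^2 + 0 × 16^1 + 5 × 16^0
= 13 × 4096 + 14 × 256 + 0 × 16 + 5 × 1
= 53248 + 3584 + 0 + 5
= 56837



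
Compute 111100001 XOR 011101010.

XOR: 1 when bits differ
  111100001
^ 011101010
-----------
  100001011
Decimal: 481 ^ 234 = 267



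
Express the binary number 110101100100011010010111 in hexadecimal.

Group into 4-bit nibbles from right:
  1101 = D
  0110 = 6
  0100 = 4
  0110 = 6
  1001 = 9
  0111 = 7
Result: D64697



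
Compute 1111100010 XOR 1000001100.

XOR: 1 when bits differ
  1111100010
^ 1000001100
------------
  0111101110
Decimal: 994 ^ 524 = 494



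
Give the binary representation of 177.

Using repeated division by 2:
177 ÷ 2 = 88 remainder 1
88 ÷ 2 = 44 remainder 0
44 ÷ 2 = 22 remainder 0
22 ÷ 2 = 11 remainder 0
11 ÷ 2 = 5 remainder 1
5 ÷ 2 = 2 remainder 1
2 ÷ 2 = 1 remainder 0
1 ÷ 2 = 0 remainder 1
Reading remainders bottom to top: 10110001



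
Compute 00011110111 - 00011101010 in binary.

Method 1 - Direct subtraction (column by column from the right: bit − bit − borrow-in; if negative, add 2 and borrow 1 from the next column):
borrow: 00000010000
        00011110111
-       00011101010
-------------------
        00000001101

Method 2 - Add two's complement:
Two's complement of 00011101010: invert → 11100010101, add 1 → 11100010110
  00011110111
+ 11100010110
-------------
 100000001101  (end carry out of the top bit = 1)
Discarding the end carry: 00000001101
Decimal check:
  00011110111 = 128 + 64 + 32 + 16 + 4 + 2 + 1 = 247
  00011101010 = 128 + 64 + 32 + 8 + 2 = 234
  247 - 234 = 13, and 00000001101 = 8 + 4 + 1 = 13 ✓



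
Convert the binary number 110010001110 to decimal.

Sum of powers of 2 for each 1-bit:
2^1 + 2^2 + 2^3 + 2^7 + 2^10 + 2^11
= 2 + 4 + 8 + 128 + 1024 + 2048
= 3214



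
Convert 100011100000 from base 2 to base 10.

Sum of powers of 2 for each 1-bit:
2^5 + 2^6 + 2^7 + 2^11
= 32 + 64 + 128 + 2048
= 2272



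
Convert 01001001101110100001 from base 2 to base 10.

Sum of powers of 2 for each 1-bit:
2^0 + 2^5 + 2^7 + 2^8 + 2^9 + 2^11 + 2^12 + 2^15 + 2^18
= 1 + 32 + 128 + 256 + 512 + 2048 + 4096 + 32768 + 262144
= 301985



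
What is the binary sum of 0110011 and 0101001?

Add column by column from the right: bit + bit + carry-in; write the sum mod 2, carry 1 when the sum is 2 or 3.
carry:  1000110
        0110011
+       0101001
---------------
       01011100
(the carry out of the leftmost column, 0, becomes the leading bit)
Decimal check:
  0110011 = 32 + 16 + 2 + 1 = 51
  0101001 = 32 + 8 + 1 = 41
  51 + 41 = 92, and 01011100 = 64 + 16 + 8 + 4 = 92 ✓



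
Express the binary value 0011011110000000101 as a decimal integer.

Sum of powers of 2 for each 1-bit:
2^0 + 2^2 + 2^10 + 2^11 + 2^12 + 2^13 + 2^15 + 2^16
= 1 + 4 + 1024 + 2048 + 4096 + 8192 + 32768 + 65536
= 113669



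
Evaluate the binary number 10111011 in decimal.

Sum of powers of 2 for each 1-bit:
2^0 + 2^1 + 2^3 + 2^4 + 2^5 + 2^7
= 1 + 2 + 8 + 16 + 32 + 128
= 187



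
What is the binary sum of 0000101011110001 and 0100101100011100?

Add column by column from the right: bit + bit + carry-in; write the sum mod 2, carry 1 when the sum is 2 or 3.
carry:  0001011111100000
        0000101011110001
+       0100101100011100
------------------------
       00101011000001101
(the carry out of the leftmost column, 0, becomes the leading bit)
Decimal check:
  0000101011110001 = 2048 + 512 + 128 + 64 + 32 + 16 + 1 = 2801
  0100101100011100 = 16384 + 2048 + 512 + 256 + 16 + 8 + 4 = 19228
  2801 + 19228 = 22029, and 00101011000001101 = 16384 + 4096 + 1024 + 512 + 8 + 4 + 1 = 22029 ✓



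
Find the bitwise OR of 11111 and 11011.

OR: 1 when either bit is 1
  11111
| 11011
-------
  11111
Decimal: 31 | 27 = 31



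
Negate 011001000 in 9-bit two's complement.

Original: 011001000
Step 1 - Invert all bits: 100110111
Step 2 - Add 1: 100111000
Verification: 011001000 + 100111000 = 1000000000; discarding the end carry (carry out of the top bit) leaves the 9-bit value 000000000, as required for x + (-x)



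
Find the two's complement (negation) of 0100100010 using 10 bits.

Original: 0100100010
Step 1 - Invert all bits: 1011011101
Step 2 - Add 1: 1011011110
Verification: 0100100010 + 1011011110 = 10000000000; discarding the end carry (carry out of the top bit) leaves the 10-bit value 0000000000, as required for x + (-x)



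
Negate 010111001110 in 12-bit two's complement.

Original: 010111001110
Step 1 - Invert all bits: 101000110001
Step 2 - Add 1: 101000110010
Verification: 010111001110 + 101000110010 = 1000000000000; discarding the end carry (carry out of the top bit) leaves the 12-bit value 000000000000, as required for x + (-x)



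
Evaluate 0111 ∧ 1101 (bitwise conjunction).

AND: 1 only when both bits are 1
  0111
& 1101
------
  0101
Decimal: 7 & 13 = 5



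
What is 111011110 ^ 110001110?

XOR: 1 when bits differ
  111011110
^ 110001110
-----------
  001010000
Decimal: 478 ^ 398 = 80



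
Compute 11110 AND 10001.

AND: 1 only when both bits are 1
  11110
& 10001
-------
  10000
Decimal: 30 & 17 = 16



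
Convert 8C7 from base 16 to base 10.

Expand by place value (powers of 16):
Digit values: C = 12
8C7 = 8 × 16^2 + 12 × 16^1 + 7 × 16^0
= 8 × 256 + 12 × 16 + 7 × 1
= 2048 + 192 + 7
= 2247



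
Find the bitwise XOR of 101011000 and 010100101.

XOR: 1 when bits differ
  101011000
^ 010100101
-----------
  111111101
Decimal: 344 ^ 165 = 509



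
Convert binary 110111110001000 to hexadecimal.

Group into 4-bit nibbles from right:
  0110 = 6
  1111 = F
  1000 = 8
  1000 = 8
Result: 6F88



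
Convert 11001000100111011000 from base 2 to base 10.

Sum of powers of 2 for each 1-bit:
2^3 + 2^4 + 2^6 + 2^7 + 2^8 + 2^11 + 2^15 + 2^18 + 2^19
= 8 + 16 + 64 + 128 + 256 + 2048 + 32768 + 262144 + 524288
= 821720



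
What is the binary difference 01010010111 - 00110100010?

Method 1 - Direct subtraction (column by column from the right: bit − bit − borrow-in; if negative, add 2 and borrow 1 from the next column):
borrow: 01111000000
        01010010111
-       00110100010
-------------------
        00011110101

Method 2 - Add two's complement:
Two's complement of 00110100010: invert → 11001011101, add 1 → 11001011110
  01010010111
+ 11001011110
-------------
 100011110101  (end carry out of the top bit = 1)
Discarding the end carry: 00011110101
Decimal check:
  01010010111 = 512 + 128 + 16 + 4 + 2 + 1 = 663
  00110100010 = 256 + 128 + 32 + 2 = 418
  663 - 418 = 245, and 00011110101 = 128 + 64 + 32 + 16 + 4 + 1 = 245 ✓



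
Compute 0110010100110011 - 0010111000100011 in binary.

Method 1 - Direct subtraction (column by column from the right: bit − bit − borrow-in; if negative, add 2 and borrow 1 from the next column):
borrow: 0111110000000000
        0110010100110011
-       0010111000100011
------------------------
        0011011100010000

Method 2 - Add two's complement:
Two's complement of 0010111000100011: invert → 1101000111011100, add 1 → 1101000111011101
  0110010100110011
+ 1101000111011101
------------------
 10011011100010000  (end carry out of the top bit = 1)
Discarding the end carry: 0011011100010000
Decimal check:
  0110010100110011 = 16384 + 8192 + 1024 + 256 + 32 + 16 + 2 + 1 = 25907
  0010111000100011 = 8192 + 2048 + 1024 + 512 + 32 + 2 + 1 = 11811
  25907 - 11811 = 14096, and 0011011100010000 = 8192 + 4096 + 1024 + 512 + 256 + 16 = 14096 ✓



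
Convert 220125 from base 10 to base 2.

Using repeated division by 2:
220125 ÷ 2 = 110062 remainder 1
110062 ÷ 2 = 55031 remainder 0
55031 ÷ 2 = 27515 remainder 1
27515 ÷ 2 = 13757 remainder 1
13757 ÷ 2 = 6878 remainder 1
6878 ÷ 2 = 3439 remainder 0
3439 ÷ 2 = 1719 remainder 1
1719 ÷ 2 = 859 remainder 1
859 ÷ 2 = 429 remainder 1
429 ÷ 2 = 214 remainder 1
214 ÷ 2 = 107 remainder 0
107 ÷ 2 = 53 remainder 1
53 ÷ 2 = 26 remainder 1
26 ÷ 2 = 13 remainder 0
13 ÷ 2 = 6 remainder 1
6 ÷ 2 = 3 remainder 0
3 ÷ 2 = 1 remainder 1
1 ÷ 2 = 0 remainder 1
Reading remainders bottom to top: 110101101111011101



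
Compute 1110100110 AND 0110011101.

AND: 1 only when both bits are 1
  1110100110
& 0110011101
------------
  0110000100
Decimal: 934 & 413 = 388



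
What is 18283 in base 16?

Using repeated division by 16 (digits 10–15 are A–F):
18283 ÷ 16 = 1142 remainder 11 (B)
1142 ÷ 16 = 71 remainder 6
71 ÷ 16 = 4 remainder 7
4 ÷ 16 = 0 remainder 4
Reading remainders bottom to top: 476B



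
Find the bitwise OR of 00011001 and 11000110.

OR: 1 when either bit is 1
  00011001
| 11000110
----------
  11011111
Decimal: 25 | 198 = 223



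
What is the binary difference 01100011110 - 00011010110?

Method 1 - Direct subtraction (column by column from the right: bit − bit − borrow-in; if negative, add 2 and borrow 1 from the next column):
borrow: 00110000000
        01100011110
-       00011010110
-------------------
        01001001000

Method 2 - Add two's complement:
Two's complement of 00011010110: invert → 11100101001, add 1 → 11100101010
  01100011110
+ 11100101010
-------------
 101001001000  (end carry out of the top bit = 1)
Discarding the end carry: 01001001000
Decimal check:
  01100011110 = 512 + 256 + 16 + 8 + 4 + 2 = 798
  00011010110 = 128 + 64 + 16 + 4 + 2 = 214
  798 - 214 = 584, and 01001001000 = 512 + 64 + 8 = 584 ✓



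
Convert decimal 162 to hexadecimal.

Using repeated division by 16 (digits 10–15 are A–F):
162 ÷ 16 = 10 remainder 2
10 ÷ 16 = 0 remainder 10 (A)
Reading remainders bottom to top: A2



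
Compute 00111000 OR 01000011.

OR: 1 when either bit is 1
  00111000
| 01000011
----------
  01111011
Decimal: 56 | 67 = 123



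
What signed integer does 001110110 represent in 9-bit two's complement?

Binary: 001110110
Sign bit: 0 (non-negative)
Read directly as an unsigned value:
001110110 = 64 + 32 + 16 + 4 + 2 = 118
Value: 118



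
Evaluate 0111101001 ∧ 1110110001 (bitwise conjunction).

AND: 1 only when both bits are 1
  0111101001
& 1110110001
------------
  0110100001
Decimal: 489 & 945 = 417



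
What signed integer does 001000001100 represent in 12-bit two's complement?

Binary: 001000001100
Sign bit: 0 (non-negative)
Read directly as an unsigned value:
001000001100 = 512 + 8 + 4 = 524
Value: 524



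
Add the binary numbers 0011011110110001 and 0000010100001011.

Add column by column from the right: bit + bit + carry-in; write the sum mod 2, carry 1 when the sum is 2 or 3.
carry:  0000111000000110
        0011011110110001
+       0000010100001011
------------------------
       00011110010111100
(the carry out of the leftmost column, 0, becomes the leading bit)
Decimal check:
  0011011110110001 = 8192 + 4096 + 1024 + 512 + 256 + 128 + 32 + 16 + 1 = 14257
  0000010100001011 = 1024 + 256 + 8 + 2 + 1 = 1291
  14257 + 1291 = 15548, and 00011110010111100 = 8192 + 4096 + 2048 + 1024 + 128 + 32 + 16 + 8 + 4 = 15548 ✓



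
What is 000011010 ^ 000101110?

XOR: 1 when bits differ
  000011010
^ 000101110
-----------
  000110100
Decimal: 26 ^ 46 = 52



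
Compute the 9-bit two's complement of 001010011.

Original: 001010011
Step 1 - Invert all bits: 110101100
Step 2 - Add 1: 110101101
Verification: 001010011 + 110101101 = 1000000000; discarding the end carry (carry out of the top bit) leaves the 9-bit value 000000000, as required for x + (-x)

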